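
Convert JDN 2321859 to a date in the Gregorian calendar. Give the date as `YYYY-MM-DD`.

Counting from JDN 2299161 = 15 Oct 1582 gives an offset of 22698 days.

1644-12-06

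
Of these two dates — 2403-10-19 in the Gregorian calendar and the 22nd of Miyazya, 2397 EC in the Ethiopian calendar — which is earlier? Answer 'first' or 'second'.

First date → JDN 2599029; second date → JDN 2599591.
JDN 2599029 < JDN 2599591, so the first date is earlier.

first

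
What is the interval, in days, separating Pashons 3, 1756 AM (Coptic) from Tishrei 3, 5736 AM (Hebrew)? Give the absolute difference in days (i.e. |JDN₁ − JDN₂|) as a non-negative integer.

First date → JDN 2466286; second date → JDN 2442664.
The interval is |2466286 − 2442664| = 23622 days.

23622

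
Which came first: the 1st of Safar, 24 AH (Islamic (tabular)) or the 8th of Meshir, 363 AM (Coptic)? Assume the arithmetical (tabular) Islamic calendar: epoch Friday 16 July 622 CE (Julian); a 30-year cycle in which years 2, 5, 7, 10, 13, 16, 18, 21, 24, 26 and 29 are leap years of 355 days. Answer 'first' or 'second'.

Converting both to JDN: 1956620 vs 1957407; the smaller is the first.

first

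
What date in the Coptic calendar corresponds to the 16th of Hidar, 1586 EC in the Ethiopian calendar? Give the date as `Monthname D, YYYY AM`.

Hathor 16, 1310 AM

Julian Day Number of the source date = 2303217.
Converting JDN 2303217 to the Coptic calendar gives 16 Hathor 1310 AM.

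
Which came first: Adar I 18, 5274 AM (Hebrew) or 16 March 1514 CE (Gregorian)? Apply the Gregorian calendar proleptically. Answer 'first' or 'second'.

first

Converting both to JDN: 2274091 vs 2274111; the smaller is the first.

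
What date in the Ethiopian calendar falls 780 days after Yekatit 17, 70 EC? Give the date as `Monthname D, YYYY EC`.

The starting date is JDN 1749589; 1749589 + 780 = 1750369.
JDN 1750369 corresponds to Miyazya 6, 72 EC.

Miyazya 6, 72 EC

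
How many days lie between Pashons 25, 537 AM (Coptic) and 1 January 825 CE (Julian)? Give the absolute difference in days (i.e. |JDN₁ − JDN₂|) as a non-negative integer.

JDN of the first date = 2021068.
JDN of the second date = 2022390.
|2022390 − 2021068| = 1322.

1322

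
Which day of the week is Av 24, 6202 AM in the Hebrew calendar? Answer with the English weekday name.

In the Gregorian calendar this is 31 August 2442 (JDN 2613225).
Since JDN mod 7 = 6 (0 = Monday), the day is Sunday.

Sunday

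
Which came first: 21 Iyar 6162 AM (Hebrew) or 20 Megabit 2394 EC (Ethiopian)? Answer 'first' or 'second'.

second

First date → JDN 2598516; second date → JDN 2598463.
JDN 2598463 < JDN 2598516, so the second date is earlier.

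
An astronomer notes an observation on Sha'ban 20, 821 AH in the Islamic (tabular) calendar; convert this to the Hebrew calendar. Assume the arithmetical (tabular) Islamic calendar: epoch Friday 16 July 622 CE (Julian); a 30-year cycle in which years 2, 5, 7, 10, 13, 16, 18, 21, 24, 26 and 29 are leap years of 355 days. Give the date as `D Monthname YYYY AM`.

The source date corresponds to 1 October 1418 in the proleptic Gregorian calendar (JDN 2239247).
That day falls on 22 Tishrei 5179 AM in the Hebrew calendar.

22 Tishrei 5179 AM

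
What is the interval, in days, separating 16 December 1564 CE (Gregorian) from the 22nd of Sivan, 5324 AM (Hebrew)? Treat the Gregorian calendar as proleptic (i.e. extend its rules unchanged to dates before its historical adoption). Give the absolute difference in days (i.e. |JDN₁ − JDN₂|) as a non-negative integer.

187

JDN of the first date = 2292649.
JDN of the second date = 2292462.
|2292462 − 2292649| = 187.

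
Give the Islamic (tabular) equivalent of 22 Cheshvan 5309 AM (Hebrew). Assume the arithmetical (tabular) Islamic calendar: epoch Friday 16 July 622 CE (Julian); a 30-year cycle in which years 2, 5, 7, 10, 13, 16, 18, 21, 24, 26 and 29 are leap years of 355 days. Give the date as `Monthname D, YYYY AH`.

The source date corresponds to 3 November 1548 in the proleptic Gregorian calendar (JDN 2286762).
That day falls on 21 Ramadan 955 AH in the tabular Islamic calendar.

Ramadan 21, 955 AH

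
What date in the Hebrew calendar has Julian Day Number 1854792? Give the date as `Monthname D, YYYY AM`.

Adar I 26, 4126 AM

The proleptic Gregorian equivalent of JDN 1854792 is 23 February 366.
In the Hebrew calendar that day is Adar I 26, 4126 AM.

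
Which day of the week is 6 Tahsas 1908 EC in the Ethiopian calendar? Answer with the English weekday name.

Equivalently 16 December 1915 Gregorian, JDN 2420848.
2420848 ≡ 3 (mod 7); counting from Monday = 0 gives Thursday.

Thursday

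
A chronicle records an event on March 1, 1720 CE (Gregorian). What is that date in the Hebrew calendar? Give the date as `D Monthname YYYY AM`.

Both dates share Julian Day Number 2349337; in the Hebrew calendar that is 21 Adar I 5480 AM.

21 Adar I 5480 AM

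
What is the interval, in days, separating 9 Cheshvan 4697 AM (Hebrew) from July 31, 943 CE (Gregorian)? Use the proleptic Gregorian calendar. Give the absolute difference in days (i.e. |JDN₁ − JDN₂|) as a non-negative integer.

JDN of the first date = 2063232.
JDN of the second date = 2065695.
|2065695 − 2063232| = 2463.

2463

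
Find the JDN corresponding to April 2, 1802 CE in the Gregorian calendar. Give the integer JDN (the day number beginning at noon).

2379318

JDN 2299161 is 15 October 1582 CE (Gregorian); the target day is +80157 days from there, so JDN = 2379318.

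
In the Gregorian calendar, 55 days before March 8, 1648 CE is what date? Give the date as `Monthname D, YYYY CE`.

JDN of March 8, 1648 CE = 2323047.
2323047 − 55 = 2322992.
JDN 2322992 in the Gregorian calendar is January 13, 1648 CE.

January 13, 1648 CE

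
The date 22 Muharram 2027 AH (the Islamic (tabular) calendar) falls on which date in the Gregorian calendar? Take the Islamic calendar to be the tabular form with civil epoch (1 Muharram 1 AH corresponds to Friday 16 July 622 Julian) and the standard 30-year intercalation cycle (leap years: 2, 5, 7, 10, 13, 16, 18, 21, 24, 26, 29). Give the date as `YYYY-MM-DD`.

2588-04-10

Julian Day Number of the source date = 2666408.
Converting JDN 2666408 to the Gregorian calendar gives 10 April 2588 CE.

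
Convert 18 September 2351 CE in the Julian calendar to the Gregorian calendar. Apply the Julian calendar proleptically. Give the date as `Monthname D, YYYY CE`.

October 4, 2351 CE

For dates in this range the Gregorian date is 16 days ahead of the Julian.
18 September 2351 Julian + 16 days → 4 October 2351 Gregorian.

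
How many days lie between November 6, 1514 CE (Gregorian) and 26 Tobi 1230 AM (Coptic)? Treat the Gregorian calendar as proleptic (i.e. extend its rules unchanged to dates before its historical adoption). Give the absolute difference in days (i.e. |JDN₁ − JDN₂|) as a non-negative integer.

First date → JDN 2274346; second date → JDN 2274067.
The interval is |2274346 − 2274067| = 279 days.

279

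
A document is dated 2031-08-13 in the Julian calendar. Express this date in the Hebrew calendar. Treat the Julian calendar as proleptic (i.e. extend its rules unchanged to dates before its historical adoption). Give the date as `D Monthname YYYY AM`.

The source date corresponds to 26 August 2031 in the Gregorian calendar (JDN 2463105).
That day falls on 7 Elul 5791 AM in the Hebrew calendar.

7 Elul 5791 AM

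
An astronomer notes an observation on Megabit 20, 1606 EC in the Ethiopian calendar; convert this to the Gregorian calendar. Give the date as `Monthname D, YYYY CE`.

Julian Day Number of the source date = 2310646.
Converting JDN 2310646 to the Gregorian calendar gives 26 March 1614 CE.

March 26, 1614 CE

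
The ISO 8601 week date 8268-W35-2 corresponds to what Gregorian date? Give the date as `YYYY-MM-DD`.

ISO week 1 of 8268 is the week containing the first Thursday of 8268.
Week 35, day 2 (Tuesday) lands on 8268-08-25.

8268-08-25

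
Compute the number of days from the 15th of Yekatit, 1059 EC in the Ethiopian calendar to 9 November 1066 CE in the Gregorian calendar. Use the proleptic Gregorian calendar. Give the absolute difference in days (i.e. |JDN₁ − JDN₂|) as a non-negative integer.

JDN of the first date = 2110819.
JDN of the second date = 2110721.
|2110721 − 2110819| = 98.

98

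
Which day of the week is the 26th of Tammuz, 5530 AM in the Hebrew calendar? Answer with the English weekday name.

Thursday

Equivalently 19 July 1770 Gregorian, JDN 2367739.
Since JDN mod 7 = 3 (0 = Monday), the day is Thursday.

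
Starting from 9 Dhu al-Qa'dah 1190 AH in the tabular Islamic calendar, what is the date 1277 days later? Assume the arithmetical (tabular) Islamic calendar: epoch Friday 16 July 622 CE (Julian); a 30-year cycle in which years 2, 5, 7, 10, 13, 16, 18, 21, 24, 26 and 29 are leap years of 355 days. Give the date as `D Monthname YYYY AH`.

16 Jumada al-Thani 1194 AH

The starting date is JDN 2370085; 2370085 + 1277 = 2371362.
JDN 2371362 corresponds to 16 Jumada al-Thani 1194 AH.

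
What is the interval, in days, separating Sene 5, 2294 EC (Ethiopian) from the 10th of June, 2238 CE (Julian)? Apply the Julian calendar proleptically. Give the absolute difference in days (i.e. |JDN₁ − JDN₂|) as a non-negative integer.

23365

First date → JDN 2562013; second date → JDN 2538648.
The interval is |2562013 − 2538648| = 23365 days.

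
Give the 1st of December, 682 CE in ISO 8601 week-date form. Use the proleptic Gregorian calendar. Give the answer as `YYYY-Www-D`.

0682-W48-5

The weekday is Friday (ISO weekday 5).
That Friday belongs to ISO week 48 of ISO year 682.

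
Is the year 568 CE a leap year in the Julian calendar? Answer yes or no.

568 mod 4 = 0, so it is a leap year in the Julian calendar.

yes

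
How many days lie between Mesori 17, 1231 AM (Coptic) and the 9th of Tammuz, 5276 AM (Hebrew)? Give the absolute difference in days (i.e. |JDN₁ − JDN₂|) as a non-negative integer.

JDN of the first date = 2274633.
JDN of the second date = 2274937.
|2274937 − 2274633| = 304.

304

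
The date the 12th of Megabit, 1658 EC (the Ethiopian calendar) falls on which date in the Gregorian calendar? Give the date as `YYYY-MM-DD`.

1666-03-18

Julian Day Number of the source date = 2329631.
Converting JDN 2329631 to the Gregorian calendar gives 18 March 1666 CE.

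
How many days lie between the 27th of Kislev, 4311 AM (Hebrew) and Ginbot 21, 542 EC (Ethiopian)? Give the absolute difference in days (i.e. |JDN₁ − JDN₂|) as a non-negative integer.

First date → JDN 1922271; second date → JDN 1922081.
The interval is |1922271 − 1922081| = 190 days.

190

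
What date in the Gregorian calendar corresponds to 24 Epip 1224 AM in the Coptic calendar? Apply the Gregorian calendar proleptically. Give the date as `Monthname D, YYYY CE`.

Both dates share Julian Day Number 2272054; in the Gregorian calendar that is 28 July 1508 CE.

July 28, 1508 CE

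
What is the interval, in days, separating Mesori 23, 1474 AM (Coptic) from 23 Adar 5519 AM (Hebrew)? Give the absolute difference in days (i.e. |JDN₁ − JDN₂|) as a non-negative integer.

JDN of the first date = 2363395.
JDN of the second date = 2363602.
|2363602 − 2363395| = 207.

207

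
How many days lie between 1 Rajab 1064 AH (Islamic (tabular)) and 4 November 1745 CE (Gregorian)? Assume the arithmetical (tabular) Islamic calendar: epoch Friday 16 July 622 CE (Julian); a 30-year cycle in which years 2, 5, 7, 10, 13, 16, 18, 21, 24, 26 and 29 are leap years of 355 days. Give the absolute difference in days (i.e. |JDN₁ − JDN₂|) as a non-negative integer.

JDN of the first date = 2325309.
JDN of the second date = 2358716.
|2358716 − 2325309| = 33407.

33407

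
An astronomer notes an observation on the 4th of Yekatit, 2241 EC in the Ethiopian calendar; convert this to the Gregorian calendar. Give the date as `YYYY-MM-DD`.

2249-02-13

Julian Day Number of the source date = 2542534.
Converting JDN 2542534 to the Gregorian calendar gives 13 February 2249 CE.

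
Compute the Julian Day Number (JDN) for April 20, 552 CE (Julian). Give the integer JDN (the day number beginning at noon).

1922786

In the proleptic Gregorian calendar the same day is 22 April 552.
JDN 2299161 is 15 October 1582 CE (Gregorian); the target day is −376375 days from there, so JDN = 1922786.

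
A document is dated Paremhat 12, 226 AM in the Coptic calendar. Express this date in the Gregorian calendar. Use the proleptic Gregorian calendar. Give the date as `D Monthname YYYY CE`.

Both dates share Julian Day Number 1907402; in the Gregorian calendar that is 10 March 510 CE.

10 March 510 CE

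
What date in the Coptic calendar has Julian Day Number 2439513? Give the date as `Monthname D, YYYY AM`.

The Gregorian equivalent of JDN 2439513 is 22 January 1967.
In the Coptic calendar that day is Tobi 14, 1683 AM.

Tobi 14, 1683 AM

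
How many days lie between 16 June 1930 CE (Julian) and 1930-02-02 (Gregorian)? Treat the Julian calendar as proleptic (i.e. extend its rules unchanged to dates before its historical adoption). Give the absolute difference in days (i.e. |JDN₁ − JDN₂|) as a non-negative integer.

147

First date → JDN 2426157; second date → JDN 2426010.
The interval is |2426157 − 2426010| = 147 days.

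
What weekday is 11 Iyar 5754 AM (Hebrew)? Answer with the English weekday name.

Friday

Equivalently 22 April 1994 Gregorian, JDN 2449465.
2449465 ≡ 4 (mod 7); counting from Monday = 0 gives Friday.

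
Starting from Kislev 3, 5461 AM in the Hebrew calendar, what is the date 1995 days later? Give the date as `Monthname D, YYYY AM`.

The starting date is JDN 2342290; 2342290 + 1995 = 2344285.
JDN 2344285 corresponds to Iyar 18, 5466 AM.

Iyar 18, 5466 AM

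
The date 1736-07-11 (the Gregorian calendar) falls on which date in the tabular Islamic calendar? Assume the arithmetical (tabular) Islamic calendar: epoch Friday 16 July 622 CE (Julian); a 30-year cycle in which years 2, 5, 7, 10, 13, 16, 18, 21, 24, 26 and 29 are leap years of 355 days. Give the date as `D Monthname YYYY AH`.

2 Rabi' al-Awwal 1149 AH

Both dates share Julian Day Number 2355313; in the tabular Islamic calendar that is 2 Rabi' al-Awwal 1149 AH.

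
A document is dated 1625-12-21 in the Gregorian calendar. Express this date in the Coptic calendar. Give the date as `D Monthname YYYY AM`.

15 Koiak 1342 AM

Both dates share Julian Day Number 2314934; in the Coptic calendar that is 15 Koiak 1342 AM.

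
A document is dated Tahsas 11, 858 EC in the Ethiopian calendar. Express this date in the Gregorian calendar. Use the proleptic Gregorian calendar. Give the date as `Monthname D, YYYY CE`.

December 11, 865 CE

Both dates share Julian Day Number 2037340; in the Gregorian calendar that is 11 December 865 CE.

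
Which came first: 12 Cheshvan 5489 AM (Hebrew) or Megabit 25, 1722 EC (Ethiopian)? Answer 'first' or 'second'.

first

First date → JDN 2352487; second date → JDN 2353020.
JDN 2352487 < JDN 2353020, so the first date is earlier.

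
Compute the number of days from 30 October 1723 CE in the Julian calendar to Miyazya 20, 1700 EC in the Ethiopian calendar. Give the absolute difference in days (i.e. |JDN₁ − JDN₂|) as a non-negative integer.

5676

First date → JDN 2350686; second date → JDN 2345010.
The interval is |2350686 − 2345010| = 5676 days.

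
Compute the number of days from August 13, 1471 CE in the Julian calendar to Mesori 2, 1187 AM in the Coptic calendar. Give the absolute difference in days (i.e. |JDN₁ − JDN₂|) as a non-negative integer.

First date → JDN 2258565; second date → JDN 2258547.
The interval is |2258565 − 2258547| = 18 days.

18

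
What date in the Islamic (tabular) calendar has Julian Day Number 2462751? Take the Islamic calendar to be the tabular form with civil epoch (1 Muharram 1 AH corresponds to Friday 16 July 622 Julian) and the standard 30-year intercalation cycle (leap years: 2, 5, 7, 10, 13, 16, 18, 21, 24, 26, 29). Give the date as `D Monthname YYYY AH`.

8 Jumada al-Awwal 1452 AH

JDN 2462751 is 6 September 2030 in the Gregorian calendar.
In the tabular Islamic calendar that day is 8 Jumada al-Awwal 1452 AH.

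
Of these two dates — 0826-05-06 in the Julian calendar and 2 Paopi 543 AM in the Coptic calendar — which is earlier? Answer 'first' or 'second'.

First date → JDN 2022880; second date → JDN 2023026.
JDN 2022880 < JDN 2023026, so the first date is earlier.

first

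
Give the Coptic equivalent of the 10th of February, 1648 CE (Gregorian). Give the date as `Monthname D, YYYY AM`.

Julian Day Number of the source date = 2323020.
Converting JDN 2323020 to the Coptic calendar gives 5 Meshir 1364 AM.

Meshir 5, 1364 AM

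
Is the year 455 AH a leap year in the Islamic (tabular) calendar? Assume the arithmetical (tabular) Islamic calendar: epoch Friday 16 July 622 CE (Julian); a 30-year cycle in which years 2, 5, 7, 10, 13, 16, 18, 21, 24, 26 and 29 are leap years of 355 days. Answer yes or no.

Year 455 AH is year 5 of its 30-year cycle; leap positions are 2, 5, 7, 10, 13, 16, 18, 21, 24, 26, 29, so it is a leap year (355 days).

yes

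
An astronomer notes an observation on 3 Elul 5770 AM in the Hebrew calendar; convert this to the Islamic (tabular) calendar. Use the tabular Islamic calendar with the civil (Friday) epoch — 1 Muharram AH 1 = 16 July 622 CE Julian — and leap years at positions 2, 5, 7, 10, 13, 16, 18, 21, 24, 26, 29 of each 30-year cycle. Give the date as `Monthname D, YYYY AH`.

Julian Day Number of the source date = 2455422.
Converting JDN 2455422 to the tabular Islamic calendar gives 3 Ramadan 1431 AH.

Ramadan 3, 1431 AH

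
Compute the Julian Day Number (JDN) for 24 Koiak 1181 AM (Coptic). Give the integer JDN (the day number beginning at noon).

Equivalently 29 December 1464 (proleptic Gregorian).
JDN 2299161 is 15 October 1582 CE (Gregorian); the target day is −43023 days from there, so JDN = 2256138.

2256138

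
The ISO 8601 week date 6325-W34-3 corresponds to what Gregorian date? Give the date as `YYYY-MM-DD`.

6325-08-19

ISO week 1 of 6325 is the week containing the first Thursday of 6325.
Week 34, day 3 (Wednesday) lands on 6325-08-19.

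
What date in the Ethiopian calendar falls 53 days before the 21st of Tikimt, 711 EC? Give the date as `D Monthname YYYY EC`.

3 Pagume 710 EC

JDN of the 21st of Tikimt, 711 EC = 1983598.
1983598 − 53 = 1983545.
JDN 1983545 in the Ethiopian calendar is 3 Pagume 710 EC.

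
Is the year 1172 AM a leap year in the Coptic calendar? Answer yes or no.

1172 mod 4 = 0; in the Coptic calendar a year is leap when year mod 4 = 3, so it is a common year.

no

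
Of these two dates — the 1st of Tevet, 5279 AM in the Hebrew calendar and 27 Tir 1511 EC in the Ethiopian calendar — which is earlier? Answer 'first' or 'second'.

The two dates have Julian Day Numbers 2275846 and 2275894 respectively.
Since 2275846 < 2275894, the first date comes first.

first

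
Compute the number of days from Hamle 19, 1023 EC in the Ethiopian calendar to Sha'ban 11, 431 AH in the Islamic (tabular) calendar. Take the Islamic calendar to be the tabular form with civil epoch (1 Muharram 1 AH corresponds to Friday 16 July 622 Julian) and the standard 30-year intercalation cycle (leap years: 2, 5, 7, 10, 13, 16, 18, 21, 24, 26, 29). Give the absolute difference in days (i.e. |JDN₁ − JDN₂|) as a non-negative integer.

First date → JDN 2097824; second date → JDN 2101035.
The interval is |2097824 − 2101035| = 3211 days.

3211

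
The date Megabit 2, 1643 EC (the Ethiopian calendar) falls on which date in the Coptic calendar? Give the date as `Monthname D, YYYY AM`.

Paremhat 2, 1367 AM

Both dates share Julian Day Number 2324142; in the Coptic calendar that is 2 Paremhat 1367 AM.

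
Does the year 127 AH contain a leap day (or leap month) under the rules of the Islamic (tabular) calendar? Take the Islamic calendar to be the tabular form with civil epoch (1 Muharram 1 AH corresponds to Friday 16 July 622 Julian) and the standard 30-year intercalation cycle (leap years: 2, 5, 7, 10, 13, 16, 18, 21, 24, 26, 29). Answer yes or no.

yes

Year 127 AH is year 7 of its 30-year cycle; leap positions are 2, 5, 7, 10, 13, 16, 18, 21, 24, 26, 29, so it is a leap year (355 days).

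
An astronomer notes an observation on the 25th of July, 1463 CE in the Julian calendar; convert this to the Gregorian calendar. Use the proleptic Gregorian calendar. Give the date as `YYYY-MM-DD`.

For dates in this range the Gregorian date is 9 days ahead of the Julian.
25 July 1463 Julian + 9 days → 3 August 1463 Gregorian.

1463-08-03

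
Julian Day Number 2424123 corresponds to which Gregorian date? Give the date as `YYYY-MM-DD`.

1924-12-03

JDN 2451545 is 1 Jan 2000; 2424123 is −27422 days from there.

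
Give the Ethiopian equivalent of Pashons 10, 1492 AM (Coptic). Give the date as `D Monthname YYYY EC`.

Both dates share Julian Day Number 2369867; in the Ethiopian calendar that is 10 Ginbot 1768 EC.

10 Ginbot 1768 EC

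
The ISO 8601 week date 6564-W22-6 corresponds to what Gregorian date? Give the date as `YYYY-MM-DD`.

6564-06-02

ISO week 1 of 6564 is the week containing the first Thursday of 6564.
Week 22, day 6 (Saturday) lands on 6564-06-02.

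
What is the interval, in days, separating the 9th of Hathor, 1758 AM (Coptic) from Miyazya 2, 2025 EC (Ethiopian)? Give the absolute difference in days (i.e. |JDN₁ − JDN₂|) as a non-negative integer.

JDN of the first date = 2466842.
JDN of the second date = 2463698.
|2463698 − 2466842| = 3144.

3144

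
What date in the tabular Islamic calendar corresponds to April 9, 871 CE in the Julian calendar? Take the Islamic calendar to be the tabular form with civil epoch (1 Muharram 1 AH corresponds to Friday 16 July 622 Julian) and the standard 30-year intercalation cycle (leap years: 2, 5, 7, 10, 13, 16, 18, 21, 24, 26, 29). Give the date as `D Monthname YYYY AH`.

The source date corresponds to 13 April 871 in the proleptic Gregorian calendar (JDN 2039289).
That day falls on 14 Jumada al-Awwal 257 AH in the tabular Islamic calendar.

14 Jumada al-Awwal 257 AH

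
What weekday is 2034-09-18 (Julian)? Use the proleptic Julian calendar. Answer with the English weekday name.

In the Gregorian calendar this is 1 October 2034 (JDN 2464237).
Since JDN mod 7 = 6 (0 = Monday), the day is Sunday.

Sunday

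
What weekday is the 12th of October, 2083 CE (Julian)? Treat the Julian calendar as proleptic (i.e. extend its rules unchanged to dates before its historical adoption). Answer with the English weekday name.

Equivalently 25 October 2083 Gregorian, JDN 2482158.
Since JDN mod 7 = 0 (0 = Monday), the day is Monday.

Monday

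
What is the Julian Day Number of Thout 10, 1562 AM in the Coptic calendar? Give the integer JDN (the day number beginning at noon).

In the Gregorian calendar the same day is 19 September 1845.
JDN 2299161 is 15 October 1582 CE (Gregorian); the target day is +96033 days from there, so JDN = 2395194.

2395194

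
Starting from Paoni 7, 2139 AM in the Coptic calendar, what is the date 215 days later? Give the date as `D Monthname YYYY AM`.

6 Tobi 2140 AM

Counting 215 days forward from JDN 2606210 reaches JDN 2606425, which is 6 Tobi 2140 AM.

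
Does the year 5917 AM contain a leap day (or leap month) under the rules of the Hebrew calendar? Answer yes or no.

Hebrew year 5917 is year 8 of its 19-year Metonic cycle; leap years are at positions 3, 6, 8, 11, 14, 17, 19, so it is a leap year (13 months).

yes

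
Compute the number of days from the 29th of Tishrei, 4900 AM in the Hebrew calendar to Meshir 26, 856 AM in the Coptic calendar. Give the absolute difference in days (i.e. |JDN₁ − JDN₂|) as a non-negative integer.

JDN of the first date = 2137345.
JDN of the second date = 2137494.
|2137494 − 2137345| = 149.

149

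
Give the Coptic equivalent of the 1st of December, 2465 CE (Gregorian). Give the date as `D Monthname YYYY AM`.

Both dates share Julian Day Number 2621718; in the Coptic calendar that is 19 Hathor 2182 AM.

19 Hathor 2182 AM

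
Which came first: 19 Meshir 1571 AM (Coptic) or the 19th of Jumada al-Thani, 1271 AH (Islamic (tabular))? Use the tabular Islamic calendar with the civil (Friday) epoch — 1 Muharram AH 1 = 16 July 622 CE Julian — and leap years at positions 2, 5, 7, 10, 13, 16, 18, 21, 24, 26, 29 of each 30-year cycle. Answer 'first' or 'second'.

The two dates have Julian Day Numbers 2398640 and 2398652 respectively.
Since 2398640 < 2398652, the first date comes first.

first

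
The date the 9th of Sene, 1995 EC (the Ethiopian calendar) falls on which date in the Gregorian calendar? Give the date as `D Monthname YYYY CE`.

Julian Day Number of the source date = 2452807.
Converting JDN 2452807 to the Gregorian calendar gives 16 June 2003 CE.

16 June 2003 CE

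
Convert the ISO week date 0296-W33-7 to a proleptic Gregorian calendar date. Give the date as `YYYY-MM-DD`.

ISO week 1 of 296 is the week containing the first Thursday of 296.
Week 33, day 7 (Sunday) lands on 0296-08-16.

0296-08-16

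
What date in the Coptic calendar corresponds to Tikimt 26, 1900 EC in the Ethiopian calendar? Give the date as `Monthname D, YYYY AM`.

Paopi 26, 1624 AM

Julian Day Number of the source date = 2417886.
Converting JDN 2417886 to the Coptic calendar gives 26 Paopi 1624 AM.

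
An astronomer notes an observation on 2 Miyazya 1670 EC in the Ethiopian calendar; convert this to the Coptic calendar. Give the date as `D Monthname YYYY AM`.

Both dates share Julian Day Number 2334034; in the Coptic calendar that is 2 Parmouti 1394 AM.

2 Parmouti 1394 AM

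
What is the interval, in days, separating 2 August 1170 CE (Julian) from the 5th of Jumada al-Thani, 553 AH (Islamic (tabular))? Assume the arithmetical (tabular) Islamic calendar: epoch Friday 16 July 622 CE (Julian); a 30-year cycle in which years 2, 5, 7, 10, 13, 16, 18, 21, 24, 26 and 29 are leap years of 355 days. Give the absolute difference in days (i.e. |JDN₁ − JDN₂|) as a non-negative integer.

JDN of the first date = 2148614.
JDN of the second date = 2144202.
|2144202 − 2148614| = 4412.

4412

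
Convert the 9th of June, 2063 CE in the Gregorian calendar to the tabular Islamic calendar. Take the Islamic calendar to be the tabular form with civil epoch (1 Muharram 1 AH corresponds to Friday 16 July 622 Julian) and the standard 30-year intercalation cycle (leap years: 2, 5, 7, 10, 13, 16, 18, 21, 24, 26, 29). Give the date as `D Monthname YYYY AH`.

12 Safar 1486 AH

Julian Day Number of the source date = 2474715.
Converting JDN 2474715 to the tabular Islamic calendar gives 12 Safar 1486 AH.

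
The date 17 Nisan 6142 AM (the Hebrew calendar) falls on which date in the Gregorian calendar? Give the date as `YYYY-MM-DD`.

2382-04-01

Julian Day Number of the source date = 2591158.
Converting JDN 2591158 to the Gregorian calendar gives 1 April 2382 CE.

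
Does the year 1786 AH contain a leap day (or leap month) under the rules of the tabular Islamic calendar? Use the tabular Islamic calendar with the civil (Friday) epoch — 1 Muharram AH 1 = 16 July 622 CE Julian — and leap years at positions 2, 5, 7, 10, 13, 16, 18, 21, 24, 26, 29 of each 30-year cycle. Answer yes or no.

Year 1786 AH is year 16 of its 30-year cycle; leap positions are 2, 5, 7, 10, 13, 16, 18, 21, 24, 26, 29, so it is a leap year (355 days).

yes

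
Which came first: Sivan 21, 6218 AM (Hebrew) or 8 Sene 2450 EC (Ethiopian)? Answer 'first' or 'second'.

first

First date → JDN 2618980; second date → JDN 2618995.
JDN 2618980 < JDN 2618995, so the first date is earlier.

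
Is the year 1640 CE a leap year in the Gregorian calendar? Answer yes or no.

yes

1640 is divisible by 4 and not by 100, so it is a leap year.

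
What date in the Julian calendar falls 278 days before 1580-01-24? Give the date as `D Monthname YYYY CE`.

21 April 1579 CE

Counting 278 days back from JDN 2298176 reaches JDN 2297898, which is 21 April 1579 CE.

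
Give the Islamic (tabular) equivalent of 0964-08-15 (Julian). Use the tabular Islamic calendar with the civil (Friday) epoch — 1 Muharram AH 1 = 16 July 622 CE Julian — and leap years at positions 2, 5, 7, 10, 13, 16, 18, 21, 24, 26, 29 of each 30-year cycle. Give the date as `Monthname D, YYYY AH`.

The source date corresponds to 20 August 964 in the proleptic Gregorian calendar (JDN 2073386).
That day falls on 3 Sha'ban 353 AH in the tabular Islamic calendar.

Sha'ban 3, 353 AH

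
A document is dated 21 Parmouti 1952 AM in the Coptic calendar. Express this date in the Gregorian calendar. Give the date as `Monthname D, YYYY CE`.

Julian Day Number of the source date = 2537863.
Converting JDN 2537863 to the Gregorian calendar gives 1 May 2236 CE.

May 1, 2236 CE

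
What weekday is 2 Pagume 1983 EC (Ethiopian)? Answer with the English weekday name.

Saturday

This is JDN 2448507 (7 September 1991 Gregorian).
Since JDN mod 7 = 5 (0 = Monday), the day is Saturday.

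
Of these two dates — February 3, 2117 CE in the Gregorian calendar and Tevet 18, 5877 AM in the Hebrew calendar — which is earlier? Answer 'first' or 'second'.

second

First date → JDN 2494312; second date → JDN 2494270.
JDN 2494270 < JDN 2494312, so the second date is earlier.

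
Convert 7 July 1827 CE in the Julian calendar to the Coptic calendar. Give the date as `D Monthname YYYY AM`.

13 Epip 1543 AM

Both dates share Julian Day Number 2388557; in the Coptic calendar that is 13 Epip 1543 AM.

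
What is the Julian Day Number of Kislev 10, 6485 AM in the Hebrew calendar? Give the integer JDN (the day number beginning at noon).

2716303

Equivalently 19 November 2724 (Gregorian).
JDN 2451545 is 1 January 2000 CE (Gregorian); the target day is +264758 days from there, so JDN = 2716303.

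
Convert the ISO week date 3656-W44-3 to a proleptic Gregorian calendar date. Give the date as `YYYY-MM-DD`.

3656-11-01

ISO week 1 of 3656 is the week containing the first Thursday of 3656.
Week 44, day 3 (Wednesday) lands on 3656-11-01.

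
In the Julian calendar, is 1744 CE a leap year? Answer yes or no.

yes

1744 mod 4 = 0, so it is a leap year in the Julian calendar.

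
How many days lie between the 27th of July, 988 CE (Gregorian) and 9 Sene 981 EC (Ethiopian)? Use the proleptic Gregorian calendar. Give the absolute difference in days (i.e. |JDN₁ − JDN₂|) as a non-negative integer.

316

JDN of the first date = 2082128.
JDN of the second date = 2082444.
|2082444 − 2082128| = 316.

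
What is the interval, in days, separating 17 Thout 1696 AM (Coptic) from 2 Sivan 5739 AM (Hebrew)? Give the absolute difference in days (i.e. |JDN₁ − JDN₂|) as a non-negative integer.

123

First date → JDN 2444145; second date → JDN 2444022.
The interval is |2444145 − 2444022| = 123 days.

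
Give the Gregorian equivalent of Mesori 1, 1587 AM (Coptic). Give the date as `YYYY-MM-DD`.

1871-08-06

Julian Day Number of the source date = 2404646.
Converting JDN 2404646 to the Gregorian calendar gives 6 August 1871 CE.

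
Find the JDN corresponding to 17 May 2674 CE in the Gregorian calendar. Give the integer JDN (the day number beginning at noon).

JDN 2451545 is 1 January 2000 CE (Gregorian); the target day is +246310 days from there, so JDN = 2697855.

2697855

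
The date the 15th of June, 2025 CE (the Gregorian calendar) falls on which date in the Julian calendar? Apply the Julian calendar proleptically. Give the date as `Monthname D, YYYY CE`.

At this point the Julian calendar is 13 days behind the Gregorian.
15 June 2025 Gregorian − 13 days → 2 June 2025 Julian.

June 2, 2025 CE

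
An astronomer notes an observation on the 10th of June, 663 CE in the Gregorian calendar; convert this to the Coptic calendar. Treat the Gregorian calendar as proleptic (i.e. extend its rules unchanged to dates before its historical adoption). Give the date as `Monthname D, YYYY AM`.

Paoni 13, 379 AM

Both dates share Julian Day Number 1963376; in the Coptic calendar that is 13 Paoni 379 AM.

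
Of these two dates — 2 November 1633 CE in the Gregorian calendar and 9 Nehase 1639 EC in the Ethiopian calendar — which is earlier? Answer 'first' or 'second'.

first

Converting both to JDN: 2317807 vs 2322838; the smaller is the first.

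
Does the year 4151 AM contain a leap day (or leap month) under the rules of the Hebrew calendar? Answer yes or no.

no

Hebrew year 4151 is year 9 of its 19-year Metonic cycle; leap years are at positions 3, 6, 8, 11, 14, 17, 19, so it is a common year (12 months).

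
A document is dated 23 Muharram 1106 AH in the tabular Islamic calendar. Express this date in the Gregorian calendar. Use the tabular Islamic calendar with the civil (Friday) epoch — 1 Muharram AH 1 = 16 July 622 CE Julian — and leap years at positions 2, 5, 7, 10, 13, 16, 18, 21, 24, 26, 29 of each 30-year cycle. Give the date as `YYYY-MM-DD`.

Julian Day Number of the source date = 2340037.
Converting JDN 2340037 to the Gregorian calendar gives 13 September 1694 CE.

1694-09-13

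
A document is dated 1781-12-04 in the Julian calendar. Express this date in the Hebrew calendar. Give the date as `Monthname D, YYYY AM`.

Kislev 28, 5542 AM

Both dates share Julian Day Number 2371906; in the Hebrew calendar that is 28 Kislev 5542 AM.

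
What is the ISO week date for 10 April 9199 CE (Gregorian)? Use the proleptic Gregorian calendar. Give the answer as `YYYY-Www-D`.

9199-W14-6

The weekday is Saturday (ISO weekday 6).
That Saturday belongs to ISO week 14 of ISO year 9199.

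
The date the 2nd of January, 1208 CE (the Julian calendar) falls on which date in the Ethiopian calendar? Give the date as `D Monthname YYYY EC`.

The source date corresponds to 9 January 1208 in the proleptic Gregorian calendar (JDN 2162281).
That day falls on 6 Tir 1200 EC in the Ethiopian calendar.

6 Tir 1200 EC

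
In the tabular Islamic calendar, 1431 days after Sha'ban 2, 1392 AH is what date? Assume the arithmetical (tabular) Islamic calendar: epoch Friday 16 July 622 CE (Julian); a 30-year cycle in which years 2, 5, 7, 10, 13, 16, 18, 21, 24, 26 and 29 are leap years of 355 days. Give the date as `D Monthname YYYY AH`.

Counting 1431 days forward from JDN 2441572 reaches JDN 2443003, which is 16 Sha'ban 1396 AH.

16 Sha'ban 1396 AH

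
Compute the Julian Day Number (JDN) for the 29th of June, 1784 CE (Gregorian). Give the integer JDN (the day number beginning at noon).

2372833

JDN 2400001 is 17 November 1858 CE (Gregorian), MJD 0; the target day is −27168 days from there, so JDN = 2372833.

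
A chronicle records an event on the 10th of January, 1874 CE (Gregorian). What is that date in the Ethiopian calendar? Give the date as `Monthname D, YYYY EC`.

Julian Day Number of the source date = 2405534.
Converting JDN 2405534 to the Ethiopian calendar gives 3 Tir 1866 EC.

Tir 3, 1866 EC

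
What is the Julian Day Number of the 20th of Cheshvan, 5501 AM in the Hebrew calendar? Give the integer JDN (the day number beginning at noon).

2356896

In the Gregorian calendar the same day is 10 November 1740.
JDN 2299161 is 15 October 1582 CE (Gregorian); the target day is +57735 days from there, so JDN = 2356896.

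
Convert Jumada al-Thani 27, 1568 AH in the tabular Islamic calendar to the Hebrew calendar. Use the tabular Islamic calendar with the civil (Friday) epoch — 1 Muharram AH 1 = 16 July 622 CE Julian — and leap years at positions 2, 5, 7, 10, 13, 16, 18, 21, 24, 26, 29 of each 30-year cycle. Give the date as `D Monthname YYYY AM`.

28 Iyar 5903 AM

The source date corresponds to 13 May 2143 in the Gregorian calendar (JDN 2503907).
That day falls on 28 Iyar 5903 AM in the Hebrew calendar.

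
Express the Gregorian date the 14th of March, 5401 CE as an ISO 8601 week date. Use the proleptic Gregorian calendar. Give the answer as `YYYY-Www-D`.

5401-W11-6

The weekday is Saturday (ISO weekday 6).
That Saturday belongs to ISO week 11 of ISO year 5401.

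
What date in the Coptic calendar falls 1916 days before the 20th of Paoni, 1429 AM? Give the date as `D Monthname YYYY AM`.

The starting date is JDN 2346896; 2346896 − 1916 = 2344980.
JDN 2344980 corresponds to 20 Paremhat 1424 AM.

20 Paremhat 1424 AM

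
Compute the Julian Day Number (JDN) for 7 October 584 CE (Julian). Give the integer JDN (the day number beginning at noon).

1934644

Equivalently 9 October 584 (proleptic Gregorian).
JDN 2400001 is 17 November 1858 CE (Gregorian), MJD 0; the target day is −465357 days from there, so JDN = 1934644.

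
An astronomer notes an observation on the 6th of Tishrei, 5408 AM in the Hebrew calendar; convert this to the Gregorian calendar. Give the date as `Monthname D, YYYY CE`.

October 5, 1647 CE

Julian Day Number of the source date = 2322892.
Converting JDN 2322892 to the Gregorian calendar gives 5 October 1647 CE.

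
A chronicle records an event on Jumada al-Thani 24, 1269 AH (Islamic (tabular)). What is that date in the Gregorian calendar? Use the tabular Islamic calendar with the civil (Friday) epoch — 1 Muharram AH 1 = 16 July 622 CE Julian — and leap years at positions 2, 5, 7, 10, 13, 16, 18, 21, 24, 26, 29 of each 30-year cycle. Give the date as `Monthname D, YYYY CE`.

Both dates share Julian Day Number 2397948; in the Gregorian calendar that is 4 April 1853 CE.

April 4, 1853 CE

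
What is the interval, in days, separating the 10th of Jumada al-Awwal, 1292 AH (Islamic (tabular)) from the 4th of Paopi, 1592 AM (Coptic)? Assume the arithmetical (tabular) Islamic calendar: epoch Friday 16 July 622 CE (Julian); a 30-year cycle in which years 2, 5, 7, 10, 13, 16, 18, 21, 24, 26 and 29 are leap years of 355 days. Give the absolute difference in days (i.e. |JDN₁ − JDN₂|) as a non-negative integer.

122

JDN of the first date = 2406054.
JDN of the second date = 2406176.
|2406176 − 2406054| = 122.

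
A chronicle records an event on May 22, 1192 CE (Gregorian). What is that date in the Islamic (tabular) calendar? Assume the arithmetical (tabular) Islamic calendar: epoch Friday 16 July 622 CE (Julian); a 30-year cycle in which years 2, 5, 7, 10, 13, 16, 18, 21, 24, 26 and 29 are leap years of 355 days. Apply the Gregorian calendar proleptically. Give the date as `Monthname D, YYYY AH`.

Jumada al-Awwal 1, 588 AH

Julian Day Number of the source date = 2156571.
Converting JDN 2156571 to the tabular Islamic calendar gives 1 Jumada al-Awwal 588 AH.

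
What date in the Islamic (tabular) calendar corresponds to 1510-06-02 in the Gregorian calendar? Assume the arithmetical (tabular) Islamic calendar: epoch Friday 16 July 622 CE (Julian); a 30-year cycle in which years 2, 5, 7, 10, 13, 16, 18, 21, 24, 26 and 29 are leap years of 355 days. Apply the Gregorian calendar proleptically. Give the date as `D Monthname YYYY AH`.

Both dates share Julian Day Number 2272728; in the tabular Islamic calendar that is 14 Safar 916 AH.

14 Safar 916 AH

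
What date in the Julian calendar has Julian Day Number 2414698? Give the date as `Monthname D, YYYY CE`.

JDN 2414698 is 12 February 1899 in the Gregorian calendar.
In the Julian calendar that day is January 31, 1899 CE.

January 31, 1899 CE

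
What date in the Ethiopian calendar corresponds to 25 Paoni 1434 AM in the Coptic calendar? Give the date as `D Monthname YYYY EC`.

25 Sene 1710 EC

Both dates share Julian Day Number 2348727; in the Ethiopian calendar that is 25 Sene 1710 EC.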